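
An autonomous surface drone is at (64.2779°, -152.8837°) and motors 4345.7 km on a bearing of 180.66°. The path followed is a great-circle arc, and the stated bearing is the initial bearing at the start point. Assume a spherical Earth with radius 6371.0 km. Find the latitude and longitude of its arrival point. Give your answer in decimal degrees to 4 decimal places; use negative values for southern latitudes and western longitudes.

latitude 25.1972°, longitude -153.3435°

The arc subtends δ = 4345.7/6371 = 0.682106 rad at the centre.
Converting: φ₁ = 1.121861 rad, θ = 3.153112 rad.
Applying the spherical law of cosines for sides, sin φ₂ = sin φ₁ cos δ + cos φ₁ sin δ cos θ = 0.425736, so φ₂ = 25.1972°.
Then Δλ = atan2(-0.003152, 0.392697) = -0.008026 rad, from sin θ sin δ cos φ₁ over cos δ − sin φ₁ sin φ₂.
λ₂ = -152.8837° + -0.4598° = -153.3435°.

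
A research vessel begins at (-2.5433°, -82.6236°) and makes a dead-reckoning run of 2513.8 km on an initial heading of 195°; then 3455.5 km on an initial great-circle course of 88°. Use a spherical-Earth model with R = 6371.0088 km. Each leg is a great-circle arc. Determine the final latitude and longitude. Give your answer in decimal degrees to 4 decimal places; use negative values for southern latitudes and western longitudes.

latitude -19.6564°, longitude -55.6770°

Apply the spherical direct solution leg by leg, carrying full precision between legs.
Leg 1: from (-2.5433°, -82.6236°), δ = 2513.8/6371.0088 = 0.394569 rad, θ = 195° → φ = -24.3249°, λ = -88.8920°.
Leg 2: from (-24.3249°, -88.8920°), δ = 3455.5/6371.0088 = 0.542379 rad, θ = 88° → φ = -19.6564°, λ = -55.6770°.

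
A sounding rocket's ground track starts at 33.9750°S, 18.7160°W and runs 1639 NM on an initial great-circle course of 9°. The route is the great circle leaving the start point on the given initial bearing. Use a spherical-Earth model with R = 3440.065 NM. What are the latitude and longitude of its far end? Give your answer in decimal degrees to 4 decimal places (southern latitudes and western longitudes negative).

latitude -6.9469°, longitude -14.5713°

Angular distance δ = d/R = 1639 / 3440.065 = 0.476444 rad.
Start latitude φ₁ = -0.592976 rad; initial bearing θ = 0.157080 rad.
sin φ₂ = sin φ₁ cos δ + cos φ₁ sin δ cos θ = (-0.558831)(0.888631) + (0.829281)(0.458623)(0.987688) = -0.120950
φ₂ = asin(-0.120950) = -0.121247 rad = -6.9469°.
Then Δλ = atan2(0.059496, 0.821041) = 0.072338 rad, from sin θ sin δ cos φ₁ over cos δ − sin φ₁ sin φ₂.
λ₂ = -18.7160° + 4.1447° = -14.5713°.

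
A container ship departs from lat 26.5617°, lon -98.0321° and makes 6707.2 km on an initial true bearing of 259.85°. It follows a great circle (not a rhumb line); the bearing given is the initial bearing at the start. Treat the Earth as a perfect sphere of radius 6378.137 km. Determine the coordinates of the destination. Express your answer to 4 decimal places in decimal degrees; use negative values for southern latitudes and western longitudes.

δ = 6707.2/6378.137 = 1.051592 rad (60.2518°).
Start latitude φ₁ = 0.463589 rad; initial bearing θ = 4.535238 rad.
sin φ₂ = sin φ₁ cos δ + cos φ₁ sin δ cos θ = (0.447161)(0.496189) + (0.894453)(0.868214)(-0.176226) = 0.085024
φ₂ = asin(0.085024) = 0.085126 rad = 4.8774°.
For the longitude increment, Δλ = atan2( sin θ sin δ cos φ₁, cos δ − sin φ₁ sin φ₂ ) = atan2(-0.764424, 0.458170) = -59.0629°.
Hence λ₂ = -98.0321° + -59.0629° = -157.0950°.

latitude 4.8774°, longitude -157.0950°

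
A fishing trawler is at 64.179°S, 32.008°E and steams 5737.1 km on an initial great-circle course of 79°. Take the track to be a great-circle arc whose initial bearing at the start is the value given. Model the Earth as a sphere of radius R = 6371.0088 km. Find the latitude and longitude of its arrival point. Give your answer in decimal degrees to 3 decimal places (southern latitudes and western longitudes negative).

latitude -29.608°, longitude 94.231°

Angular distance δ = d/R = 5737.1 / 6371.0088 = 0.900501 rad.
With φ₁ = -64.179° = -1.120135 rad and θ = 79° = 1.378810 rad:
Destination latitude: φ₂ = arcsin( sin φ₁ cos δ + cos φ₁ sin δ cos θ ) = arcsin(-0.494067) = -29.608°.
Δλ = atan2( sin θ sin δ cos φ₁ , cos δ − sin φ₁ sin φ₂ ) = atan2(0.335051, 0.176478) = 1.086002 rad = 62.223°.
λ₂ = 32.008° + 62.223° = 94.231°.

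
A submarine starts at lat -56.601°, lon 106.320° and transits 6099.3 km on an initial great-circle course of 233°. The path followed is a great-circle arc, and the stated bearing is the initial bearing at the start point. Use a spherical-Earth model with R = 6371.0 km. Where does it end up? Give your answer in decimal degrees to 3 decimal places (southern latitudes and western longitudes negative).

latitude -48.720°, longitude 8.135°

Angular distance δ = d/R = 6099.3 / 6371 = 0.957354 rad.
Converting: φ₁ = -0.987874 rad, θ = 4.066617 rad.
Applying the spherical law of cosines for sides, sin φ₂ = sin φ₁ cos δ + cos φ₁ sin δ cos θ = -0.751493, so φ₂ = -48.720°.
Then Δλ = atan2(-0.359466, -0.051703) = -1.713651 rad, from sin θ sin δ cos φ₁ over cos δ − sin φ₁ sin φ₂.
Hence λ₂ = 106.320° + -98.185° = 8.135°.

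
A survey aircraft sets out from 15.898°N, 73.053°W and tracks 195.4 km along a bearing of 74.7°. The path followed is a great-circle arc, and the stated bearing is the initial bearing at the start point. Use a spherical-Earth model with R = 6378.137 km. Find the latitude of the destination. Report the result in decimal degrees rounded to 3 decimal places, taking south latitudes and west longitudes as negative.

latitude 16.354°

Central angle δ = d/R = 0.030636 rad.
Converting: φ₁ = 0.277472 rad, θ = 1.303761 rad.
sin φ₂ = sin φ₁ cos δ + cos φ₁ sin δ cos θ = (0.273926)(0.999531) + (0.961751)(0.030631)(0.263873) = 0.281571
φ₂ = asin(0.281571) = 0.285431 rad = 16.354°.
For the longitude increment, Δλ = atan2( sin θ sin δ cos φ₁, cos δ − sin φ₁ sin φ₂ ) = atan2(0.028415, 0.922401) = 1.764°.
λ₂ = λ₁ + Δλ = -71.289°.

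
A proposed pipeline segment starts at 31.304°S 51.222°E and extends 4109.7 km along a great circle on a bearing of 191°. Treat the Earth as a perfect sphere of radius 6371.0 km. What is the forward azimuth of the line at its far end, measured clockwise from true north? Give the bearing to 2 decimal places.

δ = 4109.7/6371 = 0.645064 rad (36.9594°).
With φ₁ = -31.304° = -0.546358 rad and θ = 191° = 3.333579 rad:
sin φ₂ = sin φ₁ cos δ + cos φ₁ sin δ cos θ = (-0.519579)(0.799062) + (0.854423)(0.601249)(-0.981627) = -0.919458
φ₂ = asin(-0.919458) = -1.166699 rad = -66.847°.
Δλ = atan2( sin θ sin δ cos φ₁ , cos δ − sin φ₁ sin φ₂ ) = atan2(-0.098023, 0.321331) = -0.296085 rad = -16.964°.
λ₂ = λ₁ + Δλ = 34.258°.
The forward bearing on arrival equals the back-azimuth from the destination plus 180°.
Back-azimuth from P₂ (-66.85°, 34.26°) to P₁ (-31.30°, 51.22°), with Δλ' = λ₁ − λ₂ = 16.96°: atan2( sin Δλ' cos φ₁ , cos φ₂ sin φ₁ − sin φ₂ cos φ₁ cos Δλ' ) = 24.50°.
Final bearing = (24.50° + 180°) mod 360° = 204.50°.

final bearing 204.50°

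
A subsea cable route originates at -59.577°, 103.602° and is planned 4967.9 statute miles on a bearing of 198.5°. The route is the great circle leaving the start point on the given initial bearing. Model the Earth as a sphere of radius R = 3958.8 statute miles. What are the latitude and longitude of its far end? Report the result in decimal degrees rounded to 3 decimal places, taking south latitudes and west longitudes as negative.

δ = 4967.9/3958.8 = 1.254900 rad (71.9005°).
Converting: φ₁ = -1.039815 rad, θ = 3.464479 rad.
Applying the spherical law of cosines for sides, sin φ₂ = sin φ₁ cos δ + cos φ₁ sin δ cos θ = -0.724343, so φ₂ = -46.414°.
Then Δλ = atan2(-0.152726, -0.313940) = -2.688818 rad, from sin θ sin δ cos φ₁ over cos δ − sin φ₁ sin φ₂.
λ₂ = λ₁ + Δλ = -50.456°.

latitude -46.414°, longitude -50.456°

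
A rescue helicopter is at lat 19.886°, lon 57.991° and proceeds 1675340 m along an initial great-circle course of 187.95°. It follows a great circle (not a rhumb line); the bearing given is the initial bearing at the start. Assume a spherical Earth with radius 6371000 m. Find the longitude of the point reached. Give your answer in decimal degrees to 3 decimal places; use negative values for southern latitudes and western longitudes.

δ = 1675340/6371000 = 0.262963 rad (15.0667°).
Converting: φ₁ = 0.347076 rad, θ = 3.280346 rad.
sin φ₂ = sin φ₁ cos δ + cos φ₁ sin δ cos θ = (0.340150)(0.965624) + (0.940371)(0.259943)(-0.990389) = 0.086363
φ₂ = asin(0.086363) = 0.086471 rad = 4.954°.
Δλ = atan2( sin θ sin δ cos φ₁ , cos δ − sin φ₁ sin φ₂ ) = atan2(-0.033809, 0.936248) = -0.036095 rad = -2.068°.
λ₂ = λ₁ + Δλ = 55.923°.

longitude 55.923°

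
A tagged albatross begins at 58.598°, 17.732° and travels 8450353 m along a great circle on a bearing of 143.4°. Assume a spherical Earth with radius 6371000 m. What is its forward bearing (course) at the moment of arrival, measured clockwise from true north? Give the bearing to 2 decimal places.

final bearing 161.52°

Angular distance δ = d/R = 8450353 / 6371000 = 1.326378 rad.
With φ₁ = 58.598° = 1.022728 rad and θ = 143.4° = 2.502802 rad:
Applying the spherical law of cosines for sides, sin φ₂ = sin φ₁ cos δ + cos φ₁ sin δ cos θ = -0.199319, so φ₂ = -11.497°.
Then Δλ = atan2(0.301423, 0.412117) = 0.631492 rad, from sin θ sin δ cos φ₁ over cos δ − sin φ₁ sin φ₂.
λ₂ = 17.732° + 36.182° = 53.914°.
The forward bearing on arrival equals the back-azimuth from the destination plus 180°.
Back-azimuth from P₂ (-11.50°, 53.91°) to P₁ (58.60°, 17.73°), with Δλ' = λ₁ − λ₂ = -36.18°: atan2( sin Δλ' cos φ₁ , cos φ₂ sin φ₁ − sin φ₂ cos φ₁ cos Δλ' ) = 341.52°.
Final bearing = (341.52° + 180°) mod 360° = 161.52°.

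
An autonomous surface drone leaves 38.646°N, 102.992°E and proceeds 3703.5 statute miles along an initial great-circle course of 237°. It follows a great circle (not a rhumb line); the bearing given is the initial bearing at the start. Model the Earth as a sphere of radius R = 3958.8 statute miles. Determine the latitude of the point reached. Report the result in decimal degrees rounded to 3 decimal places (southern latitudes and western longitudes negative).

δ = 3703.5/3958.8 = 0.935511 rad (53.6008°).
Start latitude φ₁ = 0.674500 rad; initial bearing θ = 4.136430 rad.
Applying the spherical law of cosines for sides, sin φ₂ = sin φ₁ cos δ + cos φ₁ sin δ cos θ = 0.028203, so φ₂ = 1.616°.
For the longitude increment, Δλ = atan2( sin θ sin δ cos φ₁, cos δ − sin φ₁ sin φ₂ ) = atan2(-0.527225, 0.575795) = -42.479°.
Hence λ₂ = 102.992° + -42.479° = 60.513°.

latitude 1.616°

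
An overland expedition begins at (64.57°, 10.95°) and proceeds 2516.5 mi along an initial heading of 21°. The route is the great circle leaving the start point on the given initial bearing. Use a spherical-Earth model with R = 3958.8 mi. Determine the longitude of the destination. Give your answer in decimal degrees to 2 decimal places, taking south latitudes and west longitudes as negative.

longitude 137.03°

Central angle δ = d/R = 0.635672 rad.
Start latitude φ₁ = 1.126959 rad; initial bearing θ = 0.366519 rad.
Applying the spherical law of cosines for sides, sin φ₂ = sin φ₁ cos δ + cos φ₁ sin δ cos θ = 0.964722, so φ₂ = 74.74°.
For the longitude increment, Δλ = atan2( sin θ sin δ cos φ₁, cos δ − sin φ₁ sin φ₂ ) = atan2(0.091365, -0.066578) = 126.08°.
λ₂ = 10.95° + 126.08° = 137.03°.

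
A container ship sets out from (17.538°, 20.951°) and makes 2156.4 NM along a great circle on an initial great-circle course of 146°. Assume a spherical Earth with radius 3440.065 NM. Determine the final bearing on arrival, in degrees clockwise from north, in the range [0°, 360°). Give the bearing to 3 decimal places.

Angular distance δ = d/R = 2156.4 / 3440.065 = 0.626849 rad.
With φ₁ = 17.538° = 0.306096 rad and θ = 146° = 2.548181 rad:
Destination latitude: φ₂ = arcsin( sin φ₁ cos δ + cos φ₁ sin δ cos θ ) = arcsin(-0.219657) = -12.689°.
Then Δλ = atan2(0.312773, 0.876071) = 0.342913 rad, from sin θ sin δ cos φ₁ over cos δ − sin φ₁ sin φ₂.
λ₂ = λ₁ + Δλ = 40.598°.
The forward bearing on arrival equals the back-azimuth from the destination plus 180°.
Back-azimuth from P₂ (-12.689°, 40.598°) to P₁ (17.538°, 20.951°), with Δλ' = λ₁ − λ₂ = -19.647°: atan2( sin Δλ' cos φ₁ , cos φ₂ sin φ₁ − sin φ₂ cos φ₁ cos Δλ' ) = 326.869°.
Final bearing = (326.869° + 180°) mod 360° = 146.869°.

final bearing 146.869°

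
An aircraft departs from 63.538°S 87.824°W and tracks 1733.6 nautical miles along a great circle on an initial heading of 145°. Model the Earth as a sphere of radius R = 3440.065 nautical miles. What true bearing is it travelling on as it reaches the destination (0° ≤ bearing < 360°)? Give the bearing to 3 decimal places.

Central angle δ = d/R = 0.503944 rad.
With φ₁ = -63.538° = -1.108947 rad and θ = 145° = 2.530727 rad:
Applying the spherical law of cosines for sides, sin φ₂ = sin φ₁ cos δ + cos φ₁ sin δ cos θ = -0.960200, so φ₂ = -73.781°.
For the longitude increment, Δλ = atan2( sin θ sin δ cos φ₁, cos δ − sin φ₁ sin φ₂ ) = atan2(0.123419, 0.016085) = 82.575°.
Hence λ₂ = -87.824° + 82.575° = -5.249°.
The forward bearing on arrival equals the back-azimuth from the destination plus 180°.
Back-azimuth from P₂ (-73.781°, -5.249°) to P₁ (-63.538°, -87.824°), with Δλ' = λ₁ − λ₂ = -82.575°: atan2( sin Δλ' cos φ₁ , cos φ₂ sin φ₁ − sin φ₂ cos φ₁ cos Δλ' ) = 246.214°.
Final bearing = (246.214° + 180°) mod 360° = 66.214°.

final bearing 66.214°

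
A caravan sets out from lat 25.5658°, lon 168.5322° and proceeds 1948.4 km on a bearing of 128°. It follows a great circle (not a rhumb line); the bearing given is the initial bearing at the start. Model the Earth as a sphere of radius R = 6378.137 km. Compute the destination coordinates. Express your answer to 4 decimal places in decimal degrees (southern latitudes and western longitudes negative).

latitude 14.1544°, longitude -177.3205°

Angular distance δ = d/R = 1948.4 / 6378.137 = 0.305481 rad.
Start latitude φ₁ = 0.446207 rad; initial bearing θ = 2.234021 rad.
Applying the spherical law of cosines for sides, sin φ₂ = sin φ₁ cos δ + cos φ₁ sin δ cos θ = 0.244535, so φ₂ = 14.1544°.
For the longitude increment, Δλ = atan2( sin θ sin δ cos φ₁, cos δ − sin φ₁ sin φ₂ ) = atan2(0.213792, 0.848174) = 14.1473°.
λ₂ = 168.5322° + 14.1473° = 182.6795°, normalized to (−180°, 180°] → -177.3205°.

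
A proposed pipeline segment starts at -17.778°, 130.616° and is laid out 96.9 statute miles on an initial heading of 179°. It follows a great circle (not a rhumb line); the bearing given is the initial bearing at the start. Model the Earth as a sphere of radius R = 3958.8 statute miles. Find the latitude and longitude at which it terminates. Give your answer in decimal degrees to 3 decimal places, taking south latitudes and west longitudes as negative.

latitude -19.180°, longitude 130.642°

Central angle δ = d/R = 0.024477 rad.
Start latitude φ₁ = -0.310285 rad; initial bearing θ = 3.124139 rad.
sin φ₂ = sin φ₁ cos δ + cos φ₁ sin δ cos θ = (-0.305330)(0.999700) + (0.952247)(0.024475)(-0.999848) = -0.328541
φ₂ = asin(-0.328541) = -0.334758 rad = -19.180°.
Δλ = atan2( sin θ sin δ cos φ₁ , cos δ − sin φ₁ sin φ₂ ) = atan2(0.000407, 0.899387) = 0.000452 rad = 0.026°.
λ₂ = λ₁ + Δλ = 130.642°.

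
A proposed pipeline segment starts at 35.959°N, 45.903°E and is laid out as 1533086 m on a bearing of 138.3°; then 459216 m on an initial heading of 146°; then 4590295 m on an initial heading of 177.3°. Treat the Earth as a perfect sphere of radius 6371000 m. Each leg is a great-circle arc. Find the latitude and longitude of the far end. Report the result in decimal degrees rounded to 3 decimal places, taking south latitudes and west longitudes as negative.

Apply the spherical direct solution leg by leg, carrying full precision between legs.
Leg 1: from (35.959°, 45.903°), δ = 1533086/6371000 = 0.240635 rad, θ = 138.3° → φ = 25.230°, λ = 55.997°.
Leg 2: from (25.230°, 55.997°), δ = 459216/6371000 = 0.072079 rad, θ = 146° → φ = 21.786°, λ = 58.482°.
Leg 3: from (21.786°, 58.482°), δ = 4590295/6371000 = 0.720498 rad, θ = 177.3° → φ = -19.454°, λ = 60.371°.

latitude -19.454°, longitude 60.371°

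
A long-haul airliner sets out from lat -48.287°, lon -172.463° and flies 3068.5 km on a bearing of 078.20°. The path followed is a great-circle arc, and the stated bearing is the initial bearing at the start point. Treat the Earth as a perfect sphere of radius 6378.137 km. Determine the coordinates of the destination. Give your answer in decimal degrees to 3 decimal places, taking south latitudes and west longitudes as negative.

latitude -36.783°, longitude -138.021°

The arc subtends δ = 3068.5/6378.137 = 0.481097 rad at the centre.
Converting: φ₁ = -0.842767 rad, θ = 1.364847 rad.
Applying the spherical law of cosines for sides, sin φ₂ = sin φ₁ cos δ + cos φ₁ sin δ cos θ = -0.598785, so φ₂ = -36.783°.
Δλ = atan2( sin θ sin δ cos φ₁ , cos δ − sin φ₁ sin φ₂ ) = atan2(0.301408, 0.439503) = 0.601127 rad = 34.442°.
λ₂ = -172.463° + 34.442° = -138.021°.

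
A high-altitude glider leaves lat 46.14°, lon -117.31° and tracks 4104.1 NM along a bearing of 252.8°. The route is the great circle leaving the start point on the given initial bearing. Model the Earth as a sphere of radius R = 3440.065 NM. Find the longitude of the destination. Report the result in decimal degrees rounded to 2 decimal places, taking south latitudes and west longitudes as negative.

δ = 4104.1/3440.065 = 1.193030 rad (68.3556°).
With φ₁ = 46.14° = 0.805295 rad and θ = 252.8° = 4.412192 rad:
sin φ₂ = sin φ₁ cos δ + cos φ₁ sin δ cos θ = (0.721035)(0.368845) + (0.692899)(0.929491)(-0.295708) = 0.075502
φ₂ = asin(0.075502) = 0.075574 rad = 4.33°.
For the longitude increment, Δλ = atan2( sin θ sin δ cos φ₁, cos δ − sin φ₁ sin φ₂ ) = atan2(-0.615240, 0.314406) = -62.93°.
λ₂ = -117.31° + -62.93° = -180.24°, normalized to (−180°, 180°] → 179.76°.

longitude 179.76°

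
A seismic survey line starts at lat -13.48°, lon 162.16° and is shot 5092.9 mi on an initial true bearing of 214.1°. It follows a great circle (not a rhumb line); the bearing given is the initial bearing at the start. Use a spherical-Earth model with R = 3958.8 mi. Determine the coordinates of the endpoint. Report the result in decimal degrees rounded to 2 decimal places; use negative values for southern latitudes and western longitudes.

Angular distance δ = d/R = 5092.9 / 3958.8 = 1.286476 rad.
Start latitude φ₁ = -0.235270 rad; initial bearing θ = 3.736750 rad.
Applying the spherical law of cosines for sides, sin φ₂ = sin φ₁ cos δ + cos φ₁ sin δ cos θ = -0.838307, so φ₂ = -56.96°.
Then Δλ = atan2(-0.523306, 0.085091) = -1.409604 rad, from sin θ sin δ cos φ₁ over cos δ − sin φ₁ sin φ₂.
λ₂ = λ₁ + Δλ = 81.40°.

latitude -56.96°, longitude 81.40°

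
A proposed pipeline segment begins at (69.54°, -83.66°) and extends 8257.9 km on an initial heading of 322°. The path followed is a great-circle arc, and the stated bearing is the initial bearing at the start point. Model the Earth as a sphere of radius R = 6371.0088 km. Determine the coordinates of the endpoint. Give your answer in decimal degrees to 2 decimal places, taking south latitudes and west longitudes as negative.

Central angle δ = d/R = 1.296168 rad.
Converting: φ₁ = 1.213702 rad, θ = 5.619960 rad.
Applying the spherical law of cosines for sides, sin φ₂ = sin φ₁ cos δ + cos φ₁ sin δ cos θ = 0.519211, so φ₂ = 31.28°.
Δλ = atan2( sin θ sin δ cos φ₁ , cos δ − sin φ₁ sin φ₂ ) = atan2(-0.207142, -0.215268) = -2.375430 rad = -136.10°.
λ₂ = -83.66° + -136.10° = -219.76°, normalized to (−180°, 180°] → 140.24°.

latitude 31.28°, longitude 140.24°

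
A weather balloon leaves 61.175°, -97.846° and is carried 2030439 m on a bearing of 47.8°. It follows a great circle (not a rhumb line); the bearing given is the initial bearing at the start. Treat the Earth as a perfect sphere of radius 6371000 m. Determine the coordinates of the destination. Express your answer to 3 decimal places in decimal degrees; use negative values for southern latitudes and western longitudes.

Central angle δ = d/R = 0.318700 rad.
Converting: φ₁ = 1.067705 rad, θ = 0.834267 rad.
sin φ₂ = sin φ₁ cos δ + cos φ₁ sin δ cos θ = (0.876096)(0.949643) + (0.482136)(0.313332)(0.671721) = 0.933455
φ₂ = asin(0.933455) = 1.203928 rad = 68.980°.
For the longitude increment, Δλ = atan2( sin θ sin δ cos φ₁, cos δ − sin φ₁ sin φ₂ ) = atan2(0.111913, 0.131847) = 40.325°.
Hence λ₂ = -97.846° + 40.325° = -57.521°.

latitude 68.980°, longitude -57.521°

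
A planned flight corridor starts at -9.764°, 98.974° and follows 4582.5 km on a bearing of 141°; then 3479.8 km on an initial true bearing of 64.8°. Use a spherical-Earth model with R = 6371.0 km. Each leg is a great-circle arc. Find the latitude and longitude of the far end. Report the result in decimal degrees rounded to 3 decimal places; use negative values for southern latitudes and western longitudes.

latitude -21.644°, longitude 161.701°

Apply the spherical direct solution leg by leg, carrying full precision between legs.
Leg 1: from (-9.764°, 98.974°), δ = 4582.5/6371 = 0.719275 rad, θ = 141° → φ = -39.211°, λ = 131.326°.
Leg 2: from (-39.211°, 131.326°), δ = 3479.8/6371 = 0.546194 rad, θ = 64.8° → φ = -21.644°, λ = 161.701°.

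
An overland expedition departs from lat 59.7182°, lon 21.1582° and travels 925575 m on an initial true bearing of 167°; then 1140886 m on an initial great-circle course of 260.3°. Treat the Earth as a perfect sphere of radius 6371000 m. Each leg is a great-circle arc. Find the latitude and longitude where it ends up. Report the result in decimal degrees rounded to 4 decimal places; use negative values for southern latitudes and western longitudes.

latitude 48.7768°, longitude 8.7096°

Apply the spherical direct solution leg by leg, carrying full precision between legs.
Leg 1: from (59.7182°, 21.1582°), δ = 925575/6371000 = 0.145279 rad, θ = 167° → φ = 51.5664°, λ = 24.1613°.
Leg 2: from (51.5664°, 24.1613°), δ = 1140886/6371000 = 0.179075 rad, θ = 260.3° → φ = 48.7768°, λ = 8.7096°.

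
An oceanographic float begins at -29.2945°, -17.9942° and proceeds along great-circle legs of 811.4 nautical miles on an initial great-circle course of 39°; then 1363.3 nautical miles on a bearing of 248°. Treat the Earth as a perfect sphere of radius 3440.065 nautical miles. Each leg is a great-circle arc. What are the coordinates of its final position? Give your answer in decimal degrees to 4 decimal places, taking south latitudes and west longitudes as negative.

latitude -25.4609°, longitude -32.4260°

Apply the spherical direct solution leg by leg, carrying full precision between legs.
Leg 1: from (-29.2945°, -17.9942°), δ = 811.4/3440.065 = 0.235868 rad, θ = 39° → φ = -18.5038°, λ = -9.0727°.
Leg 2: from (-18.5038°, -9.0727°), δ = 1363.3/3440.065 = 0.396301 rad, θ = 248° → φ = -25.4609°, λ = -32.4260°.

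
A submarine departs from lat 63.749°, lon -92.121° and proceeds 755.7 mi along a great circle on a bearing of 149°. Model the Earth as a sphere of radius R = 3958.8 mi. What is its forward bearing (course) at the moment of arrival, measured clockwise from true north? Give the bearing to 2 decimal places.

Angular distance δ = d/R = 755.7 / 3958.8 = 0.190891 rad.
With φ₁ = 63.749° = 1.112630 rad and θ = 149° = 2.600541 rad:
Destination latitude: φ₂ = arcsin( sin φ₁ cos δ + cos φ₁ sin δ cos θ ) = arcsin(0.808640) = 53.963°.
For the longitude increment, Δλ = atan2( sin θ sin δ cos φ₁, cos δ − sin φ₁ sin φ₂ ) = atan2(0.043222, 0.256594) = 9.561°.
Hence λ₂ = -92.121° + 9.561° = -82.560°.
The forward bearing on arrival equals the back-azimuth from the destination plus 180°.
Back-azimuth from P₂ (53.96°, -82.56°) to P₁ (63.75°, -92.12°), with Δλ' = λ₁ − λ₂ = -9.56°: atan2( sin Δλ' cos φ₁ , cos φ₂ sin φ₁ − sin φ₂ cos φ₁ cos Δλ' ) = 337.22°.
Final bearing = (337.22° + 180°) mod 360° = 157.22°.

final bearing 157.22°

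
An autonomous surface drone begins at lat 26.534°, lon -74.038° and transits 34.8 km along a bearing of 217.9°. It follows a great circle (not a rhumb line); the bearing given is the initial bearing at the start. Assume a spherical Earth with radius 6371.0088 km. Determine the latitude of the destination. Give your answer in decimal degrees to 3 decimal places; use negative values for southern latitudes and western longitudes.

latitude 26.287°

δ = 34.8/6371.0088 = 0.005462 rad (0.3130°).
Start latitude φ₁ = 0.463106 rad; initial bearing θ = 3.803072 rad.
Applying the spherical law of cosines for sides, sin φ₂ = sin φ₁ cos δ + cos φ₁ sin δ cos θ = 0.442866, so φ₂ = 26.287°.
Δλ = atan2( sin θ sin δ cos φ₁ , cos δ − sin φ₁ sin φ₂ ) = atan2(-0.003002, 0.802144) = -0.003742 rad = -0.214°.
λ₂ = λ₁ + Δλ = -74.252°.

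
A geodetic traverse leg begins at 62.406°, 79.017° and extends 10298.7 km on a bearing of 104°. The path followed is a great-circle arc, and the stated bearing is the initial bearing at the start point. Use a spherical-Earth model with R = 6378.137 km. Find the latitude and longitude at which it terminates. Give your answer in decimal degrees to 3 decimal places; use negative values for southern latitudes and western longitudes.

Angular distance δ = d/R = 10298.7 / 6378.137 = 1.614688 rad.
With φ₁ = 62.406° = 1.089190 rad and θ = 104° = 1.815142 rad:
sin φ₂ = sin φ₁ cos δ + cos φ₁ sin δ cos θ = (0.886252)(-0.043877) + (0.463203)(0.999037)(-0.241922) = -0.150838
φ₂ = asin(-0.150838) = -0.151415 rad = -8.675°.
For the longitude increment, Δλ = atan2( sin θ sin δ cos φ₁, cos δ − sin φ₁ sin φ₂ ) = atan2(0.449011, 0.089803) = 78.690°.
λ₂ = λ₁ + Δλ = 157.707°.

latitude -8.675°, longitude 157.707°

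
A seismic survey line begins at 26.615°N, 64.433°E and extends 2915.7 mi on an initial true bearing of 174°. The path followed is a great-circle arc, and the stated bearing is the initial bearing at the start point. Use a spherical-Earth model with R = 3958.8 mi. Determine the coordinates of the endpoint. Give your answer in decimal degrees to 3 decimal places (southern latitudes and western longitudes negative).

latitude -15.388°, longitude 68.609°

The arc subtends δ = 2915.7/3958.8 = 0.736511 rad at the centre.
With φ₁ = 26.615° = 0.464519 rad and θ = 174° = 3.036873 rad:
Destination latitude: φ₂ = arcsin( sin φ₁ cos δ + cos φ₁ sin δ cos θ ) = arcsin(-0.265361) = -15.388°.
Then Δλ = atan2(0.062773, 0.859696) = 0.072888 rad, from sin θ sin δ cos φ₁ over cos δ − sin φ₁ sin φ₂.
λ₂ = 64.433° + 4.176° = 68.609°.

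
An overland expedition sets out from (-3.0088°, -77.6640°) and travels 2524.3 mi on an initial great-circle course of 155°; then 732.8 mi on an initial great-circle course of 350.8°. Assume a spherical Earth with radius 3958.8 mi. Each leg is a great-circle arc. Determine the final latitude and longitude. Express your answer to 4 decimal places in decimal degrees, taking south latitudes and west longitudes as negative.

latitude -25.0340°, longitude -61.5202°

Apply the spherical direct solution leg by leg, carrying full precision between legs.
Leg 1: from (-3.0088°, -77.6640°), δ = 2524.3/3958.8 = 0.637643 rad, θ = 155° → φ = -35.5180°, λ = -59.6590°.
Leg 2: from (-35.5180°, -59.6590°), δ = 732.8/3958.8 = 0.185107 rad, θ = 350.8° → φ = -25.0340°, λ = -61.5202°.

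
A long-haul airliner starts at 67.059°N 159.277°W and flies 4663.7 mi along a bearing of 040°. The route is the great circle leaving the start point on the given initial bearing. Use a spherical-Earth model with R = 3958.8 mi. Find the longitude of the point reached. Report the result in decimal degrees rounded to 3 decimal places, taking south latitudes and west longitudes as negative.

The arc subtends δ = 4663.7/3958.8 = 1.178059 rad at the centre.
With φ₁ = 67.059° = 1.170400 rad and θ = 40° = 0.698132 rad:
Destination latitude: φ₂ = arcsin( sin φ₁ cos δ + cos φ₁ sin δ cos θ ) = arcsin(0.628306) = 38.925°.
For the longitude increment, Δλ = atan2( sin θ sin δ cos φ₁, cos δ − sin φ₁ sin φ₂ ) = atan2(0.231472, -0.195893) = 130.241°.
λ₂ = λ₁ + Δλ = -29.036°.

longitude -29.036°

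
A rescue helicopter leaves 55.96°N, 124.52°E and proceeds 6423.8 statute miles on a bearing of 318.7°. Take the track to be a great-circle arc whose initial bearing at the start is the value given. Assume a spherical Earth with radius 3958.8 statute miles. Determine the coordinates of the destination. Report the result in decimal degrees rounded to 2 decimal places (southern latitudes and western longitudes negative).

latitude 22.15°, longitude -10.11°

δ = 6423.8/3958.8 = 1.622663 rad (92.9718°).
Start latitude φ₁ = 0.976686 rad; initial bearing θ = 5.562364 rad.
Applying the spherical law of cosines for sides, sin φ₂ = sin φ₁ cos δ + cos φ₁ sin δ cos θ = 0.377010, so φ₂ = 22.15°.
For the longitude increment, Δλ = atan2( sin θ sin δ cos φ₁, cos δ − sin φ₁ sin φ₂ ) = atan2(-0.368953, -0.364252) = -134.63°.
λ₂ = 124.52° + -134.63° = -10.11°.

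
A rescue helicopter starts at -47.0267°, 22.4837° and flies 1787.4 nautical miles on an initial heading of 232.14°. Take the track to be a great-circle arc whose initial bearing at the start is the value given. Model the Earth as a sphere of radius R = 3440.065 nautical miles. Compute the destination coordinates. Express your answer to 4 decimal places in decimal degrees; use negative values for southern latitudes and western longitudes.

δ = 1787.4/3440.065 = 0.519583 rad (29.7699°).
Start latitude φ₁ = -0.820771 rad; initial bearing θ = 4.051607 rad.
Applying the spherical law of cosines for sides, sin φ₂ = sin φ₁ cos δ + cos φ₁ sin δ cos θ = -0.842832, so φ₂ = -57.4404°.
Then Δλ = atan2(-0.267215, 0.251350) = -0.815982 rad, from sin θ sin δ cos φ₁ over cos δ − sin φ₁ sin φ₂.
λ₂ = λ₁ + Δλ = -24.2686°.

latitude -57.4404°, longitude -24.2686°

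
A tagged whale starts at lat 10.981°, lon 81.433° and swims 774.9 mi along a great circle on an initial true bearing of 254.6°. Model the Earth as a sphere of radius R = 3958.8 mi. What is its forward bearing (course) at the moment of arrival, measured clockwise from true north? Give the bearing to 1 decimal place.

The arc subtends δ = 774.9/3958.8 = 0.195741 rad at the centre.
Converting: φ₁ = 0.191655 rad, θ = 4.443608 rad.
Applying the spherical law of cosines for sides, sin φ₂ = sin φ₁ cos δ + cos φ₁ sin δ cos θ = 0.136143, so φ₂ = 7.825°.
For the longitude increment, Δλ = atan2( sin θ sin δ cos φ₁, cos δ − sin φ₁ sin φ₂ ) = atan2(-0.184077, 0.954971) = -10.910°.
λ₂ = λ₁ + Δλ = 70.523°.
The forward bearing on arrival equals the back-azimuth from the destination plus 180°.
Back-azimuth from P₂ (7.8°, 70.5°) to P₁ (11.0°, 81.4°), with Δλ' = λ₁ − λ₂ = 10.9°: atan2( sin Δλ' cos φ₁ , cos φ₂ sin φ₁ − sin φ₂ cos φ₁ cos Δλ' ) = 72.8°.
Final bearing = (72.8° + 180°) mod 360° = 252.8°.

final bearing 252.8°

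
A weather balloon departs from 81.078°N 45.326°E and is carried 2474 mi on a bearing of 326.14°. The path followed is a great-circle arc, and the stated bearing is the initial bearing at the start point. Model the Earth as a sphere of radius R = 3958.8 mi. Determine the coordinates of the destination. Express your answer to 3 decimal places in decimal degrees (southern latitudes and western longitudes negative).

Angular distance δ = d/R = 2474 / 3958.8 = 0.624937 rad.
Start latitude φ₁ = 1.415078 rad; initial bearing θ = 5.692217 rad.
Destination latitude: φ₂ = arcsin( sin φ₁ cos δ + cos φ₁ sin δ cos θ ) = arcsin(0.876533) = 61.227°.
For the longitude increment, Δλ = atan2( sin θ sin δ cos φ₁, cos δ − sin φ₁ sin φ₂ ) = atan2(-0.050554, -0.054928) = -137.374°.
λ₂ = λ₁ + Δλ = -92.048°.

latitude 61.227°, longitude -92.048°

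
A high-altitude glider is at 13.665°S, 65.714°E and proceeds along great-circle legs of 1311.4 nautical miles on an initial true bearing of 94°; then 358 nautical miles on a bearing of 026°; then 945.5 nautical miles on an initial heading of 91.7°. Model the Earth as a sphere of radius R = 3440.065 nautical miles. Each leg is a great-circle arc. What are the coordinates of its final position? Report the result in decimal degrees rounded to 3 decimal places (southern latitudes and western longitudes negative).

Apply the spherical direct solution leg by leg, carrying full precision between legs.
Leg 1: from (-13.665°, 65.714°), δ = 1311.4/3440.065 = 0.381214 rad, θ = 94° → φ = -14.152°, λ = 88.219°.
Leg 2: from (-14.152°, 88.219°), δ = 358/3440.065 = 0.104068 rad, θ = 26° → φ = -8.780°, λ = 90.860°.
Leg 3: from (-8.780°, 90.860°), δ = 945.5/3440.065 = 0.274849 rad, θ = 91.7° → φ = -8.910°, λ = 106.798°.

latitude -8.910°, longitude 106.798°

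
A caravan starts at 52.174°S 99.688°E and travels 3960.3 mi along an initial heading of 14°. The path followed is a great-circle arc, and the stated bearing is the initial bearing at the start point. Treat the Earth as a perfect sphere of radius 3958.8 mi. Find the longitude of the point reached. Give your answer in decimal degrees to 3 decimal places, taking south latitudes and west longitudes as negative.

longitude 111.470°

δ = 3960.3/3958.8 = 1.000379 rad (57.3175°).
Start latitude φ₁ = -0.910608 rad; initial bearing θ = 0.244346 rad.
sin φ₂ = sin φ₁ cos δ + cos φ₁ sin δ cos θ = (-0.789877)(0.539983) + (0.613266)(0.841676)(0.970296) = 0.074318
φ₂ = asin(0.074318) = 0.074386 rad = 4.262°.
Δλ = atan2( sin θ sin δ cos φ₁ , cos δ − sin φ₁ sin φ₂ ) = atan2(0.124873, 0.598685) = 0.205631 rad = 11.782°.
λ₂ = 99.688° + 11.782° = 111.470°.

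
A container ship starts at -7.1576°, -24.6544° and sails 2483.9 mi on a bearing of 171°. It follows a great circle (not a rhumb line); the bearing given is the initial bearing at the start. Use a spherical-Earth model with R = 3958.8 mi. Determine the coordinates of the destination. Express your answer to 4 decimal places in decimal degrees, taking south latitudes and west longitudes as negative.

δ = 2483.9/3958.8 = 0.627438 rad (35.9495°).
Converting: φ₁ = -0.124924 rad, θ = 2.984513 rad.
Destination latitude: φ₂ = arcsin( sin φ₁ cos δ + cos φ₁ sin δ cos θ ) = arcsin(-0.676193) = -42.5469°.
Δλ = atan2( sin θ sin δ cos φ₁ , cos δ − sin φ₁ sin φ₂ ) = atan2(0.091123, 0.725281) = 0.124983 rad = 7.1610°.
λ₂ = -24.6544° + 7.1610° = -17.4934°.

latitude -42.5469°, longitude -17.4934°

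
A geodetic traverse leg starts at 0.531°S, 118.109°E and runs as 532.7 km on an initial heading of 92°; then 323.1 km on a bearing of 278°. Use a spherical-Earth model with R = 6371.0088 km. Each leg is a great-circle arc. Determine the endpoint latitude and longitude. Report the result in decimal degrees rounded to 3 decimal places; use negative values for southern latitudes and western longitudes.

latitude -0.291°, longitude 120.020°

Apply the spherical direct solution leg by leg, carrying full precision between legs.
Leg 1: from (-0.531°, 118.109°), δ = 532.7/6371.0088 = 0.083613 rad, θ = 92° → φ = -0.696°, λ = 122.897°.
Leg 2: from (-0.696°, 122.897°), δ = 323.1/6371.0088 = 0.050714 rad, θ = 278° → φ = -0.291°, λ = 120.020°.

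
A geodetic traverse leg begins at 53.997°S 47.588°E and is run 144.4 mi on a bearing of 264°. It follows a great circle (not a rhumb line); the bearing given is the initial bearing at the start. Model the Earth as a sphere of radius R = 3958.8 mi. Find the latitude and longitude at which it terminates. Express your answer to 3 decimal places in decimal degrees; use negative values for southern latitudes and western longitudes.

latitude -54.163°, longitude 44.036°

The arc subtends δ = 144.4/3958.8 = 0.036476 rad at the centre.
Start latitude φ₁ = -0.942425 rad; initial bearing θ = 4.607669 rad.
Applying the spherical law of cosines for sides, sin φ₂ = sin φ₁ cos δ + cos φ₁ sin δ cos θ = -0.810689, so φ₂ = -54.163°.
For the longitude increment, Δλ = atan2( sin θ sin δ cos φ₁, cos δ − sin φ₁ sin φ₂ ) = atan2(-0.021319, 0.343499) = -3.552°.
λ₂ = 47.588° + -3.552° = 44.036°.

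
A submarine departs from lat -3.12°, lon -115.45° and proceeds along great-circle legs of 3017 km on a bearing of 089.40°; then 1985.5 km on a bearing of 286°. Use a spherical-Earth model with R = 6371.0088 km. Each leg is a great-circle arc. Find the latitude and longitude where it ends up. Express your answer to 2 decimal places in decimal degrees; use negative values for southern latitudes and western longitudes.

Apply the spherical direct solution leg by leg, carrying full precision between legs.
Leg 1: from (-3.12°, -115.45°), δ = 3017/6371.0088 = 0.473551 rad, θ = 89.4° → φ = -2.50°, λ = -88.29°.
Leg 2: from (-2.50°, -88.29°), δ = 1985.5/6371.0088 = 0.311646 rad, θ = 286° → φ = 2.46°, λ = -105.45°.

latitude 2.46°, longitude -105.45°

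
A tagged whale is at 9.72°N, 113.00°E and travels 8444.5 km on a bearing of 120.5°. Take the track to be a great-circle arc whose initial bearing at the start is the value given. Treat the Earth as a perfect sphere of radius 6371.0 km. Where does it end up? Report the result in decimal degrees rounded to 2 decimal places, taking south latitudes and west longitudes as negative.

latitude -26.38°, longitude -178.10°

The arc subtends δ = 8444.5/6371 = 1.325459 rad at the centre.
Start latitude φ₁ = 0.169646 rad; initial bearing θ = 2.103122 rad.
Applying the spherical law of cosines for sides, sin φ₂ = sin φ₁ cos δ + cos φ₁ sin δ cos θ = -0.444266, so φ₂ = -26.38°.
Δλ = atan2( sin θ sin δ cos φ₁ , cos δ − sin φ₁ sin φ₂ ) = atan2(0.823829, 0.317890) = 1.202531 rad = 68.90°.
λ₂ = 113.00° + 68.90° = 181.90°, normalized to (−180°, 180°] → -178.10°.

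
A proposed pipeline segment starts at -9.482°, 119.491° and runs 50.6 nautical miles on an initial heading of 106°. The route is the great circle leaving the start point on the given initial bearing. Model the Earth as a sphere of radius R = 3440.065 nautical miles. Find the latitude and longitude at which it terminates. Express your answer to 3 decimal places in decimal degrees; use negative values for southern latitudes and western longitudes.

latitude -9.713°, longitude 120.313°

The arc subtends δ = 50.6/3440.065 = 0.014709 rad at the centre.
Converting: φ₁ = -0.165492 rad, θ = 1.850049 rad.
Destination latitude: φ₂ = arcsin( sin φ₁ cos δ + cos φ₁ sin δ cos θ ) = arcsin(-0.168719) = -9.713°.
For the longitude increment, Δλ = atan2( sin θ sin δ cos φ₁, cos δ − sin φ₁ sin φ₂ ) = atan2(0.013946, 0.972097) = 0.822°.
Hence λ₂ = 119.491° + 0.822° = 120.313°.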